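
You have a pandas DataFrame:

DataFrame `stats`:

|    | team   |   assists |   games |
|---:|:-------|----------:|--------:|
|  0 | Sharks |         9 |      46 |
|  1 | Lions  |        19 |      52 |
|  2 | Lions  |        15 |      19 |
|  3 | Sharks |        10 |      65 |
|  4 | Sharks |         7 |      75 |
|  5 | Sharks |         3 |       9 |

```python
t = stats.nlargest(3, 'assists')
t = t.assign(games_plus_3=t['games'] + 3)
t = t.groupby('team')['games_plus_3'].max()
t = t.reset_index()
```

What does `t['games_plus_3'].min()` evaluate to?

take 3 rows with largest assists:
     team  assists  games
1   Lions       19     52
2   Lions       15     19
3  Sharks       10     65
add column games_plus_3 = t['games'] + 3:
     team  assists  games  games_plus_3
1   Lions       19     52            55
2   Lions       15     19            22
3  Sharks       10     65            68
group by team, max of games_plus_3:
team
Lions     55
Sharks    68
Name: games_plus_3, dtype: int64
reset_index():
     team  games_plus_3
0   Lions            55
1  Sharks            68

55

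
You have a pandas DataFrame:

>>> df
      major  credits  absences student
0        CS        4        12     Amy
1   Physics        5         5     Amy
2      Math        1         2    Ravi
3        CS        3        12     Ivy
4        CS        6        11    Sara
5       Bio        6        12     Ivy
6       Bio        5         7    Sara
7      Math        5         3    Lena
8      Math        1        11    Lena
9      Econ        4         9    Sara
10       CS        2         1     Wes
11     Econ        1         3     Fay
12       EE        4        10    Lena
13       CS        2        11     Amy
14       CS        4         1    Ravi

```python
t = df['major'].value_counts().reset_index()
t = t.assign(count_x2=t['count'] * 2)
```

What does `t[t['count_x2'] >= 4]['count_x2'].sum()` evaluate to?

26

value_counts of major:
major
CS         6
Math       3
Bio        2
Econ       2
Physics    1
EE         1
Name: count, dtype: int64
reset_index():
     major  count
0       CS      6
1     Math      3
2      Bio      2
3     Econ      2
4  Physics      1
5       EE      1
add column count_x2 = t['count'] * 2:
     major  count  count_x2
0       CS      6        12
1     Math      3         6
2      Bio      2         4
3     Econ      2         4
4  Physics      1         2
5       EE      1         2
filter rows where count_x2 >= 4:
  major  count  count_x2
0    CS      6        12
1  Math      3         6
2   Bio      2         4
3  Econ      2         4
Then the sum of column 'count_x2': 26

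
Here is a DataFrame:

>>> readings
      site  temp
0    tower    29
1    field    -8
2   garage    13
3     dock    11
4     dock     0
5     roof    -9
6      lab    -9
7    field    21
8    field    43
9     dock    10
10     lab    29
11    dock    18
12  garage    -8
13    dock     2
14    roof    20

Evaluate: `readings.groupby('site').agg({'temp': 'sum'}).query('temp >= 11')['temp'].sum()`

group by site, sum of temp:
        temp
site        
dock      41
field     56
garage     5
lab       20
roof      11
tower     29
filter rows where temp >= 11:
       temp
site       
dock     41
field    56
lab      20
roof     11
tower    29
Hence 157.

157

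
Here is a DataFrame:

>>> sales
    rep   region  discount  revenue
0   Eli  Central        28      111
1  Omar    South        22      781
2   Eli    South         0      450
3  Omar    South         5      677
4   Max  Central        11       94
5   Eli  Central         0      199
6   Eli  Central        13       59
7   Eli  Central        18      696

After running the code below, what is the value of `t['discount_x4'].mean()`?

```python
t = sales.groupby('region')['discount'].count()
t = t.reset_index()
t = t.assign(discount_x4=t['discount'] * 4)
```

group by region, count of discount:
region
Central    5
South      3
Name: discount, dtype: int64
reset_index():
    region  discount
0  Central         5
1    South         3
add column discount_x4 = t['discount'] * 4:
    region  discount  discount_x4
0  Central         5           20
1    South         3           12
So mean() = 16.0.

16.0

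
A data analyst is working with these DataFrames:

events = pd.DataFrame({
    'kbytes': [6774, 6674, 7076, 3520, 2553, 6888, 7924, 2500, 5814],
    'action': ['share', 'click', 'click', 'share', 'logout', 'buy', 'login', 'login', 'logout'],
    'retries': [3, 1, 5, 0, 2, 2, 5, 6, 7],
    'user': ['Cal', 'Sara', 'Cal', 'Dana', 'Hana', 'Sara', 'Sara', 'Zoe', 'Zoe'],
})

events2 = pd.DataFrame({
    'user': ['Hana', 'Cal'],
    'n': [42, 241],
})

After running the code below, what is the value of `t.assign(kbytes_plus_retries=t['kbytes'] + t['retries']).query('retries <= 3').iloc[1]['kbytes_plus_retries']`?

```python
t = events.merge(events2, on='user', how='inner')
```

merge on 'user' (how='inner') → 3 rows:
   kbytes  action  retries  user    n
0    6774   share        3   Cal  241
1    7076   click        5   Cal  241
2    2553  logout        2  Hana   42
add column kbytes_plus_retries = t['kbytes'] + t['retries']:
   kbytes  action  retries  user    n  kbytes_plus_retries
0    6774   share        3   Cal  241                 6777
1    7076   click        5   Cal  241                 7081
2    2553  logout        2  Hana   42                 2555
filter rows where retries <= 3:
   kbytes  action  retries  user    n  kbytes_plus_retries
0    6774   share        3   Cal  241                 6777
2    2553  logout        2  Hana   42                 2555
Hence 2555.

2555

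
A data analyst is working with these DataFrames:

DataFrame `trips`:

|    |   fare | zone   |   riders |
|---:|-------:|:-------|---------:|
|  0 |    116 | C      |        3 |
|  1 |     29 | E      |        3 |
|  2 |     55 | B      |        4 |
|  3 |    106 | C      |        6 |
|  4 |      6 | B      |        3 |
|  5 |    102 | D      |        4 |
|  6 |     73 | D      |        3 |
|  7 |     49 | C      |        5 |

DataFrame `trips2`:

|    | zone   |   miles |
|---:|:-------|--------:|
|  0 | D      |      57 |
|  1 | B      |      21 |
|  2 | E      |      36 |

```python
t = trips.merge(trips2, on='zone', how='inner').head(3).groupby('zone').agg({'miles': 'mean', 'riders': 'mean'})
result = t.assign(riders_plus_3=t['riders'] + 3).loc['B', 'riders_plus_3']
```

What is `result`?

merge on 'zone' (how='inner') → 5 rows:
   fare zone  riders  miles
0    29    E       3     36
1    55    B       4     21
2     6    B       3     21
3   102    D       4     57
4    73    D       3     57
take first 3 rows:
   fare zone  riders  miles
0    29    E       3     36
1    55    B       4     21
2     6    B       3     21
group by zone: mean(miles), mean(riders):
      miles  riders
zone               
B      21.0     3.5
E      36.0     3.0
add column riders_plus_3 = t['riders'] + 3:
      miles  riders  riders_plus_3
zone                              
B      21.0     3.5            6.5
E      36.0     3.0            6.0

6.5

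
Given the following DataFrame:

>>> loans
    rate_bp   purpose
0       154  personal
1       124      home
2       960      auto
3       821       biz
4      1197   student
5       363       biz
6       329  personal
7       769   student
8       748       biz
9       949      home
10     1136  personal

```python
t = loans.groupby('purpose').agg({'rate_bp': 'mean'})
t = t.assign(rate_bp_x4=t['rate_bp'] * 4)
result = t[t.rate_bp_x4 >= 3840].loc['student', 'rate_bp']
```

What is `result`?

983.0

group by purpose, mean of rate_bp:
             rate_bp
purpose             
auto      960.000000
biz       644.000000
home      536.500000
personal  539.666667
student   983.000000
add column rate_bp_x4 = t['rate_bp'] * 4:
             rate_bp   rate_bp_x4
purpose                          
auto      960.000000  3840.000000
biz       644.000000  2576.000000
home      536.500000  2146.000000
personal  539.666667  2158.666667
student   983.000000  3932.000000
filter rows where rate_bp_x4 >= 3840:
         rate_bp  rate_bp_x4
purpose                     
auto       960.0      3840.0
student    983.0      3932.0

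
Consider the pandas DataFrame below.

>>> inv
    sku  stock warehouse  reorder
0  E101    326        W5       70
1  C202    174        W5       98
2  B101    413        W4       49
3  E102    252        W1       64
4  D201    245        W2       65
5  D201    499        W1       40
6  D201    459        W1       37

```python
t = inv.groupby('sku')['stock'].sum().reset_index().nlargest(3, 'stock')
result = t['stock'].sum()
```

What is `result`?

group by sku, sum of stock:
sku
B101     413
C202     174
D201    1203
E101     326
E102     252
Name: stock, dtype: int64
reset_index():
    sku  stock
0  B101    413
1  C202    174
2  D201   1203
3  E101    326
4  E102    252
take 3 rows with largest stock:
    sku  stock
2  D201   1203
0  B101    413
3  E101    326
So sum() = 1942.

1942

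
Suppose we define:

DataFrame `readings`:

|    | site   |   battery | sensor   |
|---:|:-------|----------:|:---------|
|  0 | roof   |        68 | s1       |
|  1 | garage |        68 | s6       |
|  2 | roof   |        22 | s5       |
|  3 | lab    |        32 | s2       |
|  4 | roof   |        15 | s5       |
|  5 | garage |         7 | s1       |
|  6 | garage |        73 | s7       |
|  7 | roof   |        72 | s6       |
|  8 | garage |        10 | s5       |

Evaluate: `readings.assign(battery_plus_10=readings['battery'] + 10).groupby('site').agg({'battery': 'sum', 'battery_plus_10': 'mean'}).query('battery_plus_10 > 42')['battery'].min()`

158

add column battery_plus_10 = readings['battery'] + 10:
     site  battery sensor  battery_plus_10
0    roof       68     s1               78
1  garage       68     s6               78
2    roof       22     s5               32
3     lab       32     s2               42
4    roof       15     s5               25
5  garage        7     s1               17
6  garage       73     s7               83
7    roof       72     s6               82
8  garage       10     s5               20
group by site: sum(battery), mean(battery_plus_10):
        battery  battery_plus_10
site                            
garage      158            49.50
lab          32            42.00
roof        177            54.25
filter rows where battery_plus_10 > 42:
        battery  battery_plus_10
site                            
garage      158            49.50
roof        177            54.25
Reading off the min of column 'battery', we get 158.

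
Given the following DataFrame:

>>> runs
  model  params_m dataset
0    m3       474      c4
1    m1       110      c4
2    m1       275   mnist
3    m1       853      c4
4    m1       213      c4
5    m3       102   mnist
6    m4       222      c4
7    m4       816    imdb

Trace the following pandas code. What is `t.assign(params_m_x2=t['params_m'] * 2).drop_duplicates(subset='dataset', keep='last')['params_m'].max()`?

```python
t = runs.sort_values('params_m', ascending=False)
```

sort by params_m descending:
  model  params_m dataset
3    m1       853      c4
7    m4       816    imdb
0    m3       474      c4
2    m1       275   mnist
6    m4       222      c4
4    m1       213      c4
1    m1       110      c4
5    m3       102   mnist
add column params_m_x2 = t['params_m'] * 2:
  model  params_m dataset  params_m_x2
3    m1       853      c4         1706
7    m4       816    imdb         1632
0    m3       474      c4          948
2    m1       275   mnist          550
6    m4       222      c4          444
4    m1       213      c4          426
1    m1       110      c4          220
5    m3       102   mnist          204
drop duplicate dataset (keep=last):
  model  params_m dataset  params_m_x2
7    m4       816    imdb         1632
1    m1       110      c4          220
5    m3       102   mnist          204
The max of column 'params_m' is 816.

816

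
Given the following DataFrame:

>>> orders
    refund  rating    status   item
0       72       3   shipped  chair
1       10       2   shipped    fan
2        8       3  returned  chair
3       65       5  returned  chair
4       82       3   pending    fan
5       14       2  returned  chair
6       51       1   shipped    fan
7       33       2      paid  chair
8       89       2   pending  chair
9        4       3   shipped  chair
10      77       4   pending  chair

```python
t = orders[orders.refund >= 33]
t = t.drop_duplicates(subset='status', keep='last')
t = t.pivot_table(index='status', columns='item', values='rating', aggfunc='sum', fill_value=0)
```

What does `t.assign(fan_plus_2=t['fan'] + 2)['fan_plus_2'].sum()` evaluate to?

9

filter rows where refund >= 33:
    refund  rating    status   item
0       72       3   shipped  chair
3       65       5  returned  chair
4       82       3   pending    fan
6       51       1   shipped    fan
7       33       2      paid  chair
8       89       2   pending  chair
10      77       4   pending  chair
drop duplicate status (keep=last):
    refund  rating    status   item
3       65       5  returned  chair
6       51       1   shipped    fan
7       33       2      paid  chair
10      77       4   pending  chair
pivot: rows=status, cols=item, sum(rating):
item      chair  fan
status              
paid          2    0
pending       4    0
returned      5    0
shipped       0    1
add column fan_plus_2 = t['fan'] + 2:
item      chair  fan  fan_plus_2
status                          
paid          2    0           2
pending       4    0           2
returned      5    0           2
shipped       0    1           3
Finally, sum of column 'fan_plus_2' = 9.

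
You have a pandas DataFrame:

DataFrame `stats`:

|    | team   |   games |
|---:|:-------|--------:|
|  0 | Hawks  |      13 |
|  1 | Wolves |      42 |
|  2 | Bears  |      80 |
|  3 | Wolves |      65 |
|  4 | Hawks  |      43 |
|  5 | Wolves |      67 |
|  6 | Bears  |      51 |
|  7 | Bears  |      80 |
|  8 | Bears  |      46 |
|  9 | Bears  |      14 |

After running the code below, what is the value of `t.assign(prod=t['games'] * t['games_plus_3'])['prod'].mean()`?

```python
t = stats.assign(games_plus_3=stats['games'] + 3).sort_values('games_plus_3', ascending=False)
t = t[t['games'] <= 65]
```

1963.14285714

add column games_plus_3 = stats['games'] + 3:
     team  games  games_plus_3
0   Hawks     13            16
1  Wolves     42            45
2   Bears     80            83
3  Wolves     65            68
4   Hawks     43            46
5  Wolves     67            70
6   Bears     51            54
7   Bears     80            83
8   Bears     46            49
9   Bears     14            17
sort by games_plus_3 descending:
     team  games  games_plus_3
2   Bears     80            83
7   Bears     80            83
5  Wolves     67            70
3  Wolves     65            68
6   Bears     51            54
8   Bears     46            49
4   Hawks     43            46
1  Wolves     42            45
9   Bears     14            17
0   Hawks     13            16
filter rows where games <= 65:
     team  games  games_plus_3
3  Wolves     65            68
6   Bears     51            54
8   Bears     46            49
4   Hawks     43            46
1  Wolves     42            45
9   Bears     14            17
0   Hawks     13            16
add column prod = t['games'] * t['games_plus_3']:
     team  games  games_plus_3  prod
3  Wolves     65            68  4420
6   Bears     51            54  2754
8   Bears     46            49  2254
4   Hawks     43            46  1978
1  Wolves     42            45  1890
9   Bears     14            17   238
0   Hawks     13            16   208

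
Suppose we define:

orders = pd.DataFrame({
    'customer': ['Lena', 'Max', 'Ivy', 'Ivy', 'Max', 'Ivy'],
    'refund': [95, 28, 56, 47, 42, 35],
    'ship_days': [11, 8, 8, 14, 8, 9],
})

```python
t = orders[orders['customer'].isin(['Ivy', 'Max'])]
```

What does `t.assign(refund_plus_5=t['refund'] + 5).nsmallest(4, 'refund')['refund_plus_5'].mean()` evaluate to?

filter rows where customer in ['Ivy', 'Max']:
  customer  refund  ship_days
1      Max      28          8
2      Ivy      56          8
3      Ivy      47         14
4      Max      42          8
5      Ivy      35          9
add column refund_plus_5 = t['refund'] + 5:
  customer  refund  ship_days  refund_plus_5
1      Max      28          8             33
2      Ivy      56          8             61
3      Ivy      47         14             52
4      Max      42          8             47
5      Ivy      35          9             40
take 4 rows with smallest refund:
  customer  refund  ship_days  refund_plus_5
1      Max      28          8             33
5      Ivy      35          9             40
4      Max      42          8             47
3      Ivy      47         14             52
Taking the mean of column 'refund_plus_5' gives 43.0.

43.0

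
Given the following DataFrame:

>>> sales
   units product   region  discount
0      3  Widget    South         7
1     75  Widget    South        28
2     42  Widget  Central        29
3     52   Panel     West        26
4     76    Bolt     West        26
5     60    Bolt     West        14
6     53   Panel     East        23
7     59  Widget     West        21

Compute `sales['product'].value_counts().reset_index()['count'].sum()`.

value_counts of product:
product
Widget    4
Panel     2
Bolt      2
Name: count, dtype: int64
reset_index():
  product  count
0  Widget      4
1   Panel      2
2    Bolt      2
sum of column 'count' → 8

8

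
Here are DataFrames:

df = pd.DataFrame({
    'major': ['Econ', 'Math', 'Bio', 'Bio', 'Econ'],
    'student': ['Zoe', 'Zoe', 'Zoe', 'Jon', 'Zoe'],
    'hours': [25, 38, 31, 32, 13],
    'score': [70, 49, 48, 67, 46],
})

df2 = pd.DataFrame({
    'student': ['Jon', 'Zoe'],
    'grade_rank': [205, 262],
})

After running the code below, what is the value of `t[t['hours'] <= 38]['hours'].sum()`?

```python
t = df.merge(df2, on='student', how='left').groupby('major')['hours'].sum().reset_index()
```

merge on 'student' (how='left') → 5 rows:
  major student  hours  score  grade_rank
0  Econ     Zoe     25     70         262
1  Math     Zoe     38     49         262
2   Bio     Zoe     31     48         262
3   Bio     Jon     32     67         205
4  Econ     Zoe     13     46         262
group by major, sum of hours:
major
Bio     63
Econ    38
Math    38
Name: hours, dtype: int64
reset_index():
  major  hours
0   Bio     63
1  Econ     38
2  Math     38
filter rows where hours <= 38:
  major  hours
1  Econ     38
2  Math     38
Finally, sum of column 'hours' = 76.

76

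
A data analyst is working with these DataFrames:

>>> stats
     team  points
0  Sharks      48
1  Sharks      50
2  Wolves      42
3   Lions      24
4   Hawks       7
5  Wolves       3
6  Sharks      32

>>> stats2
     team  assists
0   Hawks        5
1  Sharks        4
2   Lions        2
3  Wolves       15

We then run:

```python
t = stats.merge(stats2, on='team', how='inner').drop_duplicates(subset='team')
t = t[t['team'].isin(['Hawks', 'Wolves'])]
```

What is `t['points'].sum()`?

49

merge on 'team' (how='inner') → 7 rows:
     team  points  assists
0  Sharks      48        4
1  Sharks      50        4
2  Wolves      42       15
3   Lions      24        2
4   Hawks       7        5
5  Wolves       3       15
6  Sharks      32        4
drop duplicate team (keep=first):
     team  points  assists
0  Sharks      48        4
2  Wolves      42       15
3   Lions      24        2
4   Hawks       7        5
filter rows where team in ['Hawks', 'Wolves']:
     team  points  assists
2  Wolves      42       15
4   Hawks       7        5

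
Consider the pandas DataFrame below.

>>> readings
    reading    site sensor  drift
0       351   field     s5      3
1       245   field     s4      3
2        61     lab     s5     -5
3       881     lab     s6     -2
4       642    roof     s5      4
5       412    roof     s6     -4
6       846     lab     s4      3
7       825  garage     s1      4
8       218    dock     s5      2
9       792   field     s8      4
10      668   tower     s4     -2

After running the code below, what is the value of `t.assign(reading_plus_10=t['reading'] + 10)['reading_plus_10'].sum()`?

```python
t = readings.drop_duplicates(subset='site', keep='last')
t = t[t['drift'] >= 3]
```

2493

drop duplicate site (keep=last):
    reading    site sensor  drift
5       412    roof     s6     -4
6       846     lab     s4      3
7       825  garage     s1      4
8       218    dock     s5      2
9       792   field     s8      4
10      668   tower     s4     -2
filter rows where drift >= 3:
   reading    site sensor  drift
6      846     lab     s4      3
7      825  garage     s1      4
9      792   field     s8      4
add column reading_plus_10 = t['reading'] + 10:
   reading    site sensor  drift  reading_plus_10
6      846     lab     s4      3              856
7      825  garage     s1      4              835
9      792   field     s8      4              802
Reading off the sum of column 'reading_plus_10', we get 2493.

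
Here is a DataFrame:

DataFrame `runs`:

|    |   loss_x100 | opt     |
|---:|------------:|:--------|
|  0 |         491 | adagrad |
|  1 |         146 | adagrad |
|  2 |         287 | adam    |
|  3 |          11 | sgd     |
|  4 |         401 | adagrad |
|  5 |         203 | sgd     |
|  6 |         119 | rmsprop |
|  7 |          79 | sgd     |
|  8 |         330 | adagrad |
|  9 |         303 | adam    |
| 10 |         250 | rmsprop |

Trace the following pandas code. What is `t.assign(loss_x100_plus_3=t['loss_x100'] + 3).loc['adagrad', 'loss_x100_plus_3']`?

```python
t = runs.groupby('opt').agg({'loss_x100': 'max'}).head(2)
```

494

group by opt, max of loss_x100:
         loss_x100
opt               
adagrad        491
adam           303
rmsprop        250
sgd            203
take first 2 rows:
         loss_x100
opt               
adagrad        491
adam           303
add column loss_x100_plus_3 = t['loss_x100'] + 3:
         loss_x100  loss_x100_plus_3
opt                                 
adagrad        491               494
adam           303               306
Finally, value at row 'adagrad', column 'loss_x100_plus_3' = 494.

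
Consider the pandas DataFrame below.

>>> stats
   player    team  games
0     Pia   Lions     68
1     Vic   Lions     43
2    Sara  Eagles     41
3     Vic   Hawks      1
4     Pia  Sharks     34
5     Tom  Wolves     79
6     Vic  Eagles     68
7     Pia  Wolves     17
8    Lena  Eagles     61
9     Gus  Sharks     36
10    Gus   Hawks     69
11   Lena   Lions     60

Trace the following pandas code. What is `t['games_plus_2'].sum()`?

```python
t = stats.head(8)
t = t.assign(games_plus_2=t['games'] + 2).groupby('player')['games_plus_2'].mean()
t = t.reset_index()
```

205.0

take first 8 rows:
  player    team  games
0    Pia   Lions     68
1    Vic   Lions     43
2   Sara  Eagles     41
3    Vic   Hawks      1
4    Pia  Sharks     34
5    Tom  Wolves     79
6    Vic  Eagles     68
7    Pia  Wolves     17
add column games_plus_2 = t['games'] + 2:
  player    team  games  games_plus_2
0    Pia   Lions     68            70
1    Vic   Lions     43            45
2   Sara  Eagles     41            43
3    Vic   Hawks      1             3
4    Pia  Sharks     34            36
5    Tom  Wolves     79            81
6    Vic  Eagles     68            70
7    Pia  Wolves     17            19
group by player, mean of games_plus_2:
player
Pia     41.666667
Sara    43.000000
Tom     81.000000
Vic     39.333333
Name: games_plus_2, dtype: float64
reset_index():
  player  games_plus_2
0    Pia     41.666667
1   Sara     43.000000
2    Tom     81.000000
3    Vic     39.333333
Reading off the sum of column 'games_plus_2', we get 205.0.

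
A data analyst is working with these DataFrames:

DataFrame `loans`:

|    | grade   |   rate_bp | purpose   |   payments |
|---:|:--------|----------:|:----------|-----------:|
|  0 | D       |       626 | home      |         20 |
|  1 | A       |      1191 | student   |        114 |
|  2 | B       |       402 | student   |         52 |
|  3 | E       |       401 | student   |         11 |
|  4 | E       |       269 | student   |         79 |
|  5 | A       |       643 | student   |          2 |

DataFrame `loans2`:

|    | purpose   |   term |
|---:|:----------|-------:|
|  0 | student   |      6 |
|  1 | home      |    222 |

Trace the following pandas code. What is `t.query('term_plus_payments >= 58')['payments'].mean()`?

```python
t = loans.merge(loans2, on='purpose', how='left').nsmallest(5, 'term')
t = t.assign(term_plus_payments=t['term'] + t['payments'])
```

81.6666666667

merge on 'purpose' (how='left') → 6 rows:
  grade  rate_bp  purpose  payments  term
0     D      626     home        20   222
1     A     1191  student       114     6
2     B      402  student        52     6
3     E      401  student        11     6
4     E      269  student        79     6
5     A      643  student         2     6
take 5 rows with smallest term:
  grade  rate_bp  purpose  payments  term
1     A     1191  student       114     6
2     B      402  student        52     6
3     E      401  student        11     6
4     E      269  student        79     6
5     A      643  student         2     6
add column term_plus_payments = t['term'] + t['payments']:
  grade  rate_bp  purpose  payments  term  term_plus_payments
1     A     1191  student       114     6                 120
2     B      402  student        52     6                  58
3     E      401  student        11     6                  17
4     E      269  student        79     6                  85
5     A      643  student         2     6                   8
filter rows where term_plus_payments >= 58:
  grade  rate_bp  purpose  payments  term  term_plus_payments
1     A     1191  student       114     6                 120
2     B      402  student        52     6                  58
4     E      269  student        79     6                  85
The mean of column 'payments' is 81.6666666667.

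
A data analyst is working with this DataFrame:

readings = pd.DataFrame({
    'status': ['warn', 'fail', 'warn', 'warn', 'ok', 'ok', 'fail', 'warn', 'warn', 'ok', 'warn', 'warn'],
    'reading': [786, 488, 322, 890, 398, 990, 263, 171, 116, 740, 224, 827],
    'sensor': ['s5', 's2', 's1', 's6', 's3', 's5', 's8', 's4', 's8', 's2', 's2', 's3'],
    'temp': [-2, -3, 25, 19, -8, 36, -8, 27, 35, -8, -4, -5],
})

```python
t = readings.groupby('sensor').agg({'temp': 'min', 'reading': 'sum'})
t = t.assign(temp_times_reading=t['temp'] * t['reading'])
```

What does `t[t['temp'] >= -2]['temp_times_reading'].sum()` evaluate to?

group by sensor: min(temp), sum(reading):
        temp  reading
sensor               
s1        25      322
s2        -8     1452
s3        -8     1225
s4        27      171
s5        -2     1776
s6        19      890
s8        -8      379
add column temp_times_reading = t['temp'] * t['reading']:
        temp  reading  temp_times_reading
sensor                                   
s1        25      322                8050
s2        -8     1452              -11616
s3        -8     1225               -9800
s4        27      171                4617
s5        -2     1776               -3552
s6        19      890               16910
s8        -8      379               -3032
filter rows where temp >= -2:
        temp  reading  temp_times_reading
sensor                                   
s1        25      322                8050
s4        27      171                4617
s5        -2     1776               -3552
s6        19      890               16910
Then the sum of column 'temp_times_reading': 26025

26025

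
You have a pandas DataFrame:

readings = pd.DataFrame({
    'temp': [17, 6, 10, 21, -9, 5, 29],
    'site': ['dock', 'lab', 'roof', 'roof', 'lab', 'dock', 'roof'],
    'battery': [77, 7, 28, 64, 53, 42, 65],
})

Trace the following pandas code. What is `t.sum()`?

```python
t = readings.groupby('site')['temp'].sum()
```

79

group by site, sum of temp:
site
dock    22
lab     -3
roof    60
Name: temp, dtype: int64
So sum() = 79.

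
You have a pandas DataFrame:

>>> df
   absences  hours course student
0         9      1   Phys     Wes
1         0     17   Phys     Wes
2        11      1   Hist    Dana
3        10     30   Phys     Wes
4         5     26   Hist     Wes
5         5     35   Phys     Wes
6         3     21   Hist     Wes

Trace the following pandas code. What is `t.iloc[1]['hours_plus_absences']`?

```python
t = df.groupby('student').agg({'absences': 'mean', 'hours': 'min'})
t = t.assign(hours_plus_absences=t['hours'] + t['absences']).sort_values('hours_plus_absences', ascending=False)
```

group by student: mean(absences), min(hours):
          absences  hours
student                  
Dana     11.000000      1
Wes       5.333333      1
add column hours_plus_absences = t['hours'] + t['absences']:
          absences  hours  hours_plus_absences
student                                       
Dana     11.000000      1            12.000000
Wes       5.333333      1             6.333333
sort by hours_plus_absences descending:
          absences  hours  hours_plus_absences
student                                       
Dana     11.000000      1            12.000000
Wes       5.333333      1             6.333333
So iloc[1]['hours_plus_absences'] = 6.33333333333.

6.33333333333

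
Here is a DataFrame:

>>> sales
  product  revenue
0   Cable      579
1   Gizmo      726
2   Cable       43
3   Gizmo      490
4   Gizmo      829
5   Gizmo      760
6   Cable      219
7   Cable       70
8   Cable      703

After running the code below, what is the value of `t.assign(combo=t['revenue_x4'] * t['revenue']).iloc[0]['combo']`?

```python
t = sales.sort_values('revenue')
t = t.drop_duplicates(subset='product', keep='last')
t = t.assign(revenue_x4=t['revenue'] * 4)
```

1976836

sort by revenue:
  product  revenue
2   Cable       43
7   Cable       70
6   Cable      219
3   Gizmo      490
0   Cable      579
8   Cable      703
1   Gizmo      726
5   Gizmo      760
4   Gizmo      829
drop duplicate product (keep=last):
  product  revenue
8   Cable      703
4   Gizmo      829
add column revenue_x4 = t['revenue'] * 4:
  product  revenue  revenue_x4
8   Cable      703        2812
4   Gizmo      829        3316
add column combo = t['revenue_x4'] * t['revenue']:
  product  revenue  revenue_x4    combo
8   Cable      703        2812  1976836
4   Gizmo      829        3316  2748964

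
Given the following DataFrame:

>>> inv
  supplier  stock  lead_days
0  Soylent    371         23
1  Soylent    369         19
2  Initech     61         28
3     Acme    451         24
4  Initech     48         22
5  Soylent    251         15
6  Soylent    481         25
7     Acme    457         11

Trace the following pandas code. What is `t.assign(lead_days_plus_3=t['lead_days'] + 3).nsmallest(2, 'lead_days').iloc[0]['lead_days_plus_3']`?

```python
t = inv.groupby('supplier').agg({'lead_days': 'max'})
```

group by supplier, max of lead_days:
          lead_days
supplier           
Acme             24
Initech          28
Soylent          25
add column lead_days_plus_3 = t['lead_days'] + 3:
          lead_days  lead_days_plus_3
supplier                             
Acme             24                27
Initech          28                31
Soylent          25                28
take 2 rows with smallest lead_days:
          lead_days  lead_days_plus_3
supplier                             
Acme             24                27
Soylent          25                28
Reading off the value at position 0, column 'lead_days_plus_3', we get 27.

27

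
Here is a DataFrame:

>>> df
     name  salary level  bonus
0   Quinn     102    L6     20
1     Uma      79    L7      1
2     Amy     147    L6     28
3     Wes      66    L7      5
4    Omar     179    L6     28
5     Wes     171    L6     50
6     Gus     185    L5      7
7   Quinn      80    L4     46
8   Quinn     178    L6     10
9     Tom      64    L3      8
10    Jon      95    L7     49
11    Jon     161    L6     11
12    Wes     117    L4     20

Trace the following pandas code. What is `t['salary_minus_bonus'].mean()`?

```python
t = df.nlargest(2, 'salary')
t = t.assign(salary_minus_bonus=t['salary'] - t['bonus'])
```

take 2 rows with largest salary:
   name  salary level  bonus
6   Gus     185    L5      7
4  Omar     179    L6     28
add column salary_minus_bonus = t['salary'] - t['bonus']:
   name  salary level  bonus  salary_minus_bonus
6   Gus     185    L5      7                 178
4  Omar     179    L6     28                 151
The mean of column 'salary_minus_bonus' is 164.5.

164.5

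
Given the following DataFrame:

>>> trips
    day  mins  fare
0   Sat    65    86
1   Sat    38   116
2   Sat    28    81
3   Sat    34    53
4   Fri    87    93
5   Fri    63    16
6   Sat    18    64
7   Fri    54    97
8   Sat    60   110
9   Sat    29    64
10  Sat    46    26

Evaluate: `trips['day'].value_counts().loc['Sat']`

8

value_counts of day:
day
Sat    8
Fri    3
Name: count, dtype: int64
Hence 8.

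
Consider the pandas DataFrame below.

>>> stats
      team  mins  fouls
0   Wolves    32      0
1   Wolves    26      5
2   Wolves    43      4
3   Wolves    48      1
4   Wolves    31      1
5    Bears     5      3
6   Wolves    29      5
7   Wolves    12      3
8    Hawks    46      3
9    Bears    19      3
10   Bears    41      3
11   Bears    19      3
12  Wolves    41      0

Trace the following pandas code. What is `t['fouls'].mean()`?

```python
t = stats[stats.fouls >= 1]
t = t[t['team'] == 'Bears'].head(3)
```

3.0

filter rows where fouls >= 1:
      team  mins  fouls
1   Wolves    26      5
2   Wolves    43      4
3   Wolves    48      1
4   Wolves    31      1
5    Bears     5      3
6   Wolves    29      5
7   Wolves    12      3
8    Hawks    46      3
9    Bears    19      3
10   Bears    41      3
11   Bears    19      3
filter rows where team == 'Bears':
     team  mins  fouls
5   Bears     5      3
9   Bears    19      3
10  Bears    41      3
11  Bears    19      3
take first 3 rows:
     team  mins  fouls
5   Bears     5      3
9   Bears    19      3
10  Bears    41      3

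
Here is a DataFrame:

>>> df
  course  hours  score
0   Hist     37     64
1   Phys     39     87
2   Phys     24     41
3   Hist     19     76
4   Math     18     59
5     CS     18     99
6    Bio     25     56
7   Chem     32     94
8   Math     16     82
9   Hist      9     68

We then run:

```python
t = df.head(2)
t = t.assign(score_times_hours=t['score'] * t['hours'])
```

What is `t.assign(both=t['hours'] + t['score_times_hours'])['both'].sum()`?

5837

take first 2 rows:
  course  hours  score
0   Hist     37     64
1   Phys     39     87
add column score_times_hours = t['score'] * t['hours']:
  course  hours  score  score_times_hours
0   Hist     37     64               2368
1   Phys     39     87               3393
add column both = t['hours'] + t['score_times_hours']:
  course  hours  score  score_times_hours  both
0   Hist     37     64               2368  2405
1   Phys     39     87               3393  3432
The sum of column 'both' is 5837.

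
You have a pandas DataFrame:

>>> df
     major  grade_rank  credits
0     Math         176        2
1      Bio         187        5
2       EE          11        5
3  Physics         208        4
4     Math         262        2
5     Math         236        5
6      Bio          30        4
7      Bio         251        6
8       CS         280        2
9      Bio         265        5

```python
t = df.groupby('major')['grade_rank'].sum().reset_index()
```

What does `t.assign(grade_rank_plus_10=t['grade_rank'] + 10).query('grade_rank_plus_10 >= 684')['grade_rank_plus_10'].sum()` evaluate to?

1427

group by major, sum of grade_rank:
major
Bio        733
CS         280
EE          11
Math       674
Physics    208
Name: grade_rank, dtype: int64
reset_index():
     major  grade_rank
0      Bio         733
1       CS         280
2       EE          11
3     Math         674
4  Physics         208
add column grade_rank_plus_10 = t['grade_rank'] + 10:
     major  grade_rank  grade_rank_plus_10
0      Bio         733                 743
1       CS         280                 290
2       EE          11                  21
3     Math         674                 684
4  Physics         208                 218
filter rows where grade_rank_plus_10 >= 684:
  major  grade_rank  grade_rank_plus_10
0   Bio         733                 743
3  Math         674                 684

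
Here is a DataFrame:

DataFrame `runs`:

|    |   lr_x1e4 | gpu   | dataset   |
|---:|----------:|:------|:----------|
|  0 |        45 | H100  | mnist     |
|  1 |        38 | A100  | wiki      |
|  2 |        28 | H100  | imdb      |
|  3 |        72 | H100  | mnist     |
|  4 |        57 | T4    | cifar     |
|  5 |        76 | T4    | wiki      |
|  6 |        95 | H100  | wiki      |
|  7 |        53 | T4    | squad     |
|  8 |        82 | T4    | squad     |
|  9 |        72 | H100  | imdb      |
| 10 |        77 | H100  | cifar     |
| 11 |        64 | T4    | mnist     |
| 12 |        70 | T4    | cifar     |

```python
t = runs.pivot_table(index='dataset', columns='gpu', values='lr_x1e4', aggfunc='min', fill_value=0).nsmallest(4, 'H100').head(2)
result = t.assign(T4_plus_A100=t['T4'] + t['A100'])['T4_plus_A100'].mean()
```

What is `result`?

pivot: rows=dataset, cols=gpu, min(lr_x1e4):
gpu      A100  H100  T4
dataset                
cifar       0    77  57
imdb        0    28   0
mnist       0    45  64
squad       0     0  53
wiki       38    95  76
take 4 rows with smallest H100:
gpu      A100  H100  T4
dataset                
squad       0     0  53
imdb        0    28   0
mnist       0    45  64
cifar       0    77  57
take first 2 rows:
gpu      A100  H100  T4
dataset                
squad       0     0  53
imdb        0    28   0
add column T4_plus_A100 = t['T4'] + t['A100']:
gpu      A100  H100  T4  T4_plus_A100
dataset                              
squad       0     0  53            53
imdb        0    28   0             0

26.5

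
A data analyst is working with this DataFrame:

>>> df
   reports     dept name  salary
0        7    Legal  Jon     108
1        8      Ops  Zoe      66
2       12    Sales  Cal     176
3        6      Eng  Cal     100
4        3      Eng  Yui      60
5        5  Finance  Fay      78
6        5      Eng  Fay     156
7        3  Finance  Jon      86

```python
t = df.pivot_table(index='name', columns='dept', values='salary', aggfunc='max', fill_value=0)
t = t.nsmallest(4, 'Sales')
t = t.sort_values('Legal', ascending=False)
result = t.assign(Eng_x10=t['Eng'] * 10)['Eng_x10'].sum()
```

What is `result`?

pivot: rows=name, cols=dept, max(salary):
dept  Eng  Finance  Legal  Ops  Sales
name                                 
Cal   100        0      0    0    176
Fay   156       78      0    0      0
Jon     0       86    108    0      0
Yui    60        0      0    0      0
Zoe     0        0      0   66      0
take 4 rows with smallest Sales:
dept  Eng  Finance  Legal  Ops  Sales
name                                 
Fay   156       78      0    0      0
Jon     0       86    108    0      0
Yui    60        0      0    0      0
Zoe     0        0      0   66      0
sort by Legal descending:
dept  Eng  Finance  Legal  Ops  Sales
name                                 
Jon     0       86    108    0      0
Fay   156       78      0    0      0
Yui    60        0      0    0      0
Zoe     0        0      0   66      0
add column Eng_x10 = t['Eng'] * 10:
dept  Eng  Finance  Legal  Ops  Sales  Eng_x10
name                                          
Jon     0       86    108    0      0        0
Fay   156       78      0    0      0     1560
Yui    60        0      0    0      0      600
Zoe     0        0      0   66      0        0

2160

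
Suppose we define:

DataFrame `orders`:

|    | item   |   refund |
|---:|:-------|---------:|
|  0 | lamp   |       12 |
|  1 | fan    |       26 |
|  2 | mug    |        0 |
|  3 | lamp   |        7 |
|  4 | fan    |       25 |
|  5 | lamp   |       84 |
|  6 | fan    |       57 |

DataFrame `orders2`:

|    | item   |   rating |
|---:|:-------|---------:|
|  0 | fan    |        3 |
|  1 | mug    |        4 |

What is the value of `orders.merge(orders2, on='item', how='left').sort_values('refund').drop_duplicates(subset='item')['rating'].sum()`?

7.0

merge on 'item' (how='left') → 7 rows:
   item  refund  rating
0  lamp      12     NaN
1   fan      26     3.0
2   mug       0     4.0
3  lamp       7     NaN
4   fan      25     3.0
5  lamp      84     NaN
6   fan      57     3.0
sort by refund:
   item  refund  rating
2   mug       0     4.0
3  lamp       7     NaN
0  lamp      12     NaN
4   fan      25     3.0
1   fan      26     3.0
6   fan      57     3.0
5  lamp      84     NaN
drop duplicate item (keep=first):
   item  refund  rating
2   mug       0     4.0
3  lamp       7     NaN
4   fan      25     3.0
Finally, sum of column 'rating' = 7.0.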